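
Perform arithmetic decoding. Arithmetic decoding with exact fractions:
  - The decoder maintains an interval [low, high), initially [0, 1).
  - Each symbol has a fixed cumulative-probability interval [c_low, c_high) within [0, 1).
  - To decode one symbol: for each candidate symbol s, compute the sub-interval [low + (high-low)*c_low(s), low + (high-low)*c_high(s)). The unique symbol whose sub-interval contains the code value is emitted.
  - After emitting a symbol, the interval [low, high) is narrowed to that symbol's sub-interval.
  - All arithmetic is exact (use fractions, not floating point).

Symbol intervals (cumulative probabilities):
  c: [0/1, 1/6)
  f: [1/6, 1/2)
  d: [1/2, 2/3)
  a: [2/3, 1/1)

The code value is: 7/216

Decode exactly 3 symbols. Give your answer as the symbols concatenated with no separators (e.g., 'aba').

Step 1: interval [0/1, 1/1), width = 1/1 - 0/1 = 1/1
  'c': [0/1 + 1/1*0/1, 0/1 + 1/1*1/6) = [0/1, 1/6) <- contains code 7/216
  'f': [0/1 + 1/1*1/6, 0/1 + 1/1*1/2) = [1/6, 1/2)
  'd': [0/1 + 1/1*1/2, 0/1 + 1/1*2/3) = [1/2, 2/3)
  'a': [0/1 + 1/1*2/3, 0/1 + 1/1*1/1) = [2/3, 1/1)
  emit 'c', narrow to [0/1, 1/6)
Step 2: interval [0/1, 1/6), width = 1/6 - 0/1 = 1/6
  'c': [0/1 + 1/6*0/1, 0/1 + 1/6*1/6) = [0/1, 1/36)
  'f': [0/1 + 1/6*1/6, 0/1 + 1/6*1/2) = [1/36, 1/12) <- contains code 7/216
  'd': [0/1 + 1/6*1/2, 0/1 + 1/6*2/3) = [1/12, 1/9)
  'a': [0/1 + 1/6*2/3, 0/1 + 1/6*1/1) = [1/9, 1/6)
  emit 'f', narrow to [1/36, 1/12)
Step 3: interval [1/36, 1/12), width = 1/12 - 1/36 = 1/18
  'c': [1/36 + 1/18*0/1, 1/36 + 1/18*1/6) = [1/36, 1/27) <- contains code 7/216
  'f': [1/36 + 1/18*1/6, 1/36 + 1/18*1/2) = [1/27, 1/18)
  'd': [1/36 + 1/18*1/2, 1/36 + 1/18*2/3) = [1/18, 7/108)
  'a': [1/36 + 1/18*2/3, 1/36 + 1/18*1/1) = [7/108, 1/12)
  emit 'c', narrow to [1/36, 1/27)

Answer: cfc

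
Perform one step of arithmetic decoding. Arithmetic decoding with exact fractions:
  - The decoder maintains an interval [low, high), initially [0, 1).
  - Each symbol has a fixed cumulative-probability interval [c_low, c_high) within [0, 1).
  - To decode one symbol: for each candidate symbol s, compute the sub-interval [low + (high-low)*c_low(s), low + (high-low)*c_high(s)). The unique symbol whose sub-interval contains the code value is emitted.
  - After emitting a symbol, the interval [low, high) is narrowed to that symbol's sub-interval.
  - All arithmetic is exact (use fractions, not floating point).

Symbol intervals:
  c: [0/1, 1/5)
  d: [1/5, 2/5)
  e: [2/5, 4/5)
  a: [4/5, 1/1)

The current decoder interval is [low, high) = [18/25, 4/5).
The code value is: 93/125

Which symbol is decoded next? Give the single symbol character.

Interval width = high − low = 4/5 − 18/25 = 2/25
Scaled code = (code − low) / width = (93/125 − 18/25) / 2/25 = 3/10
  c: [0/1, 1/5) 
  d: [1/5, 2/5) ← scaled code falls here ✓
  e: [2/5, 4/5) 
  a: [4/5, 1/1) 

Answer: d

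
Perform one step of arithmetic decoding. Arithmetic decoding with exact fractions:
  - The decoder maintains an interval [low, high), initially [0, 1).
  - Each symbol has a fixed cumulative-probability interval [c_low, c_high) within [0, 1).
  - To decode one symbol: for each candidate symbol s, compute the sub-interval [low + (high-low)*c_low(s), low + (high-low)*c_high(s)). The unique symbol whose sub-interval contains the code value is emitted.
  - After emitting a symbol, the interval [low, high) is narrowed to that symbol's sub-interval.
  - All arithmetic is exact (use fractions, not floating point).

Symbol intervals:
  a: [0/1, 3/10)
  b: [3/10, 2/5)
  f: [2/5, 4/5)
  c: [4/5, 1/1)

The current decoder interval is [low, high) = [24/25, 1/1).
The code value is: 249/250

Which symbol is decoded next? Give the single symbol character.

Answer: c

Derivation:
Interval width = high − low = 1/1 − 24/25 = 1/25
Scaled code = (code − low) / width = (249/250 − 24/25) / 1/25 = 9/10
  a: [0/1, 3/10) 
  b: [3/10, 2/5) 
  f: [2/5, 4/5) 
  c: [4/5, 1/1) ← scaled code falls here ✓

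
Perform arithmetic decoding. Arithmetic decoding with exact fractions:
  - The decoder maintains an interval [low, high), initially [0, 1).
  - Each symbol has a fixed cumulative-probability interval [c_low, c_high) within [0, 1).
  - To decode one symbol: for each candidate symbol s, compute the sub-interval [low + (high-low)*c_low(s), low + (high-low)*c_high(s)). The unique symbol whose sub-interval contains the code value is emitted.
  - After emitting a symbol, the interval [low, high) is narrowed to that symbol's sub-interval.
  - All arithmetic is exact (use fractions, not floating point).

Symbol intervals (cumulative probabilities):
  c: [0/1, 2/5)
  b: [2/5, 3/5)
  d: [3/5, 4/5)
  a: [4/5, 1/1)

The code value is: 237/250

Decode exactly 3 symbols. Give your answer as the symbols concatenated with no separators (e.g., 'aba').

Answer: add

Derivation:
Step 1: interval [0/1, 1/1), width = 1/1 - 0/1 = 1/1
  'c': [0/1 + 1/1*0/1, 0/1 + 1/1*2/5) = [0/1, 2/5)
  'b': [0/1 + 1/1*2/5, 0/1 + 1/1*3/5) = [2/5, 3/5)
  'd': [0/1 + 1/1*3/5, 0/1 + 1/1*4/5) = [3/5, 4/5)
  'a': [0/1 + 1/1*4/5, 0/1 + 1/1*1/1) = [4/5, 1/1) <- contains code 237/250
  emit 'a', narrow to [4/5, 1/1)
Step 2: interval [4/5, 1/1), width = 1/1 - 4/5 = 1/5
  'c': [4/5 + 1/5*0/1, 4/5 + 1/5*2/5) = [4/5, 22/25)
  'b': [4/5 + 1/5*2/5, 4/5 + 1/5*3/5) = [22/25, 23/25)
  'd': [4/5 + 1/5*3/5, 4/5 + 1/5*4/5) = [23/25, 24/25) <- contains code 237/250
  'a': [4/5 + 1/5*4/5, 4/5 + 1/5*1/1) = [24/25, 1/1)
  emit 'd', narrow to [23/25, 24/25)
Step 3: interval [23/25, 24/25), width = 24/25 - 23/25 = 1/25
  'c': [23/25 + 1/25*0/1, 23/25 + 1/25*2/5) = [23/25, 117/125)
  'b': [23/25 + 1/25*2/5, 23/25 + 1/25*3/5) = [117/125, 118/125)
  'd': [23/25 + 1/25*3/5, 23/25 + 1/25*4/5) = [118/125, 119/125) <- contains code 237/250
  'a': [23/25 + 1/25*4/5, 23/25 + 1/25*1/1) = [119/125, 24/25)
  emit 'd', narrow to [118/125, 119/125)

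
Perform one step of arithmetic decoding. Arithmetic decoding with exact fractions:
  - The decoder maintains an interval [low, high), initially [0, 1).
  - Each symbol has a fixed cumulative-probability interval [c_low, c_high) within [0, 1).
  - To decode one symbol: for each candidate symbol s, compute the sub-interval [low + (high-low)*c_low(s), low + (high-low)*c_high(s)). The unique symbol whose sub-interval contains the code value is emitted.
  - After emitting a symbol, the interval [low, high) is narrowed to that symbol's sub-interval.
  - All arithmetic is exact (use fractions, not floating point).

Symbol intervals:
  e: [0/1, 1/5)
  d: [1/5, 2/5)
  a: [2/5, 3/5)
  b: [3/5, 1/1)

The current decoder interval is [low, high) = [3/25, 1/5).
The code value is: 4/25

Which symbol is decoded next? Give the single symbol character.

Interval width = high − low = 1/5 − 3/25 = 2/25
Scaled code = (code − low) / width = (4/25 − 3/25) / 2/25 = 1/2
  e: [0/1, 1/5) 
  d: [1/5, 2/5) 
  a: [2/5, 3/5) ← scaled code falls here ✓
  b: [3/5, 1/1) 

Answer: a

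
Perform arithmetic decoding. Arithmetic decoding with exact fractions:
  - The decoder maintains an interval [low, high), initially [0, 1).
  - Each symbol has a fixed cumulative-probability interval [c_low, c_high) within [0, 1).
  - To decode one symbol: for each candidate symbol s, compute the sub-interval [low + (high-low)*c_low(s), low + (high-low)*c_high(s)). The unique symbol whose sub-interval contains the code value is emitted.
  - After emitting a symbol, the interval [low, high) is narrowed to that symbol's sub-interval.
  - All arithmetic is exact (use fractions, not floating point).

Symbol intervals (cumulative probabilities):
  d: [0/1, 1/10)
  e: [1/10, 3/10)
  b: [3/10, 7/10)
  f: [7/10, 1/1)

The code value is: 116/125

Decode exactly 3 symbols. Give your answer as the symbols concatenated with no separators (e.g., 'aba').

Answer: ffe

Derivation:
Step 1: interval [0/1, 1/1), width = 1/1 - 0/1 = 1/1
  'd': [0/1 + 1/1*0/1, 0/1 + 1/1*1/10) = [0/1, 1/10)
  'e': [0/1 + 1/1*1/10, 0/1 + 1/1*3/10) = [1/10, 3/10)
  'b': [0/1 + 1/1*3/10, 0/1 + 1/1*7/10) = [3/10, 7/10)
  'f': [0/1 + 1/1*7/10, 0/1 + 1/1*1/1) = [7/10, 1/1) <- contains code 116/125
  emit 'f', narrow to [7/10, 1/1)
Step 2: interval [7/10, 1/1), width = 1/1 - 7/10 = 3/10
  'd': [7/10 + 3/10*0/1, 7/10 + 3/10*1/10) = [7/10, 73/100)
  'e': [7/10 + 3/10*1/10, 7/10 + 3/10*3/10) = [73/100, 79/100)
  'b': [7/10 + 3/10*3/10, 7/10 + 3/10*7/10) = [79/100, 91/100)
  'f': [7/10 + 3/10*7/10, 7/10 + 3/10*1/1) = [91/100, 1/1) <- contains code 116/125
  emit 'f', narrow to [91/100, 1/1)
Step 3: interval [91/100, 1/1), width = 1/1 - 91/100 = 9/100
  'd': [91/100 + 9/100*0/1, 91/100 + 9/100*1/10) = [91/100, 919/1000)
  'e': [91/100 + 9/100*1/10, 91/100 + 9/100*3/10) = [919/1000, 937/1000) <- contains code 116/125
  'b': [91/100 + 9/100*3/10, 91/100 + 9/100*7/10) = [937/1000, 973/1000)
  'f': [91/100 + 9/100*7/10, 91/100 + 9/100*1/1) = [973/1000, 1/1)
  emit 'e', narrow to [919/1000, 937/1000)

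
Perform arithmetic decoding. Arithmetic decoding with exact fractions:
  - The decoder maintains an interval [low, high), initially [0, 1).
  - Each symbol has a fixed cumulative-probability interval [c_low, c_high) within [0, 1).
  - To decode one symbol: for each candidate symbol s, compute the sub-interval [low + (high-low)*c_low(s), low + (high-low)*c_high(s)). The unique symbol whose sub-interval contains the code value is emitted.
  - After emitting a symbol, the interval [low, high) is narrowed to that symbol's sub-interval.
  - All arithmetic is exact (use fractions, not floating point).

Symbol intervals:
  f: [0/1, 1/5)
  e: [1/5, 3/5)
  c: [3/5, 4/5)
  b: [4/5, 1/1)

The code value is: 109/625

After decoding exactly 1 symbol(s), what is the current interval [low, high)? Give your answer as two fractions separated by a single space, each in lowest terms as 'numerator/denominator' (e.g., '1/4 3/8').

Answer: 0/1 1/5

Derivation:
Step 1: interval [0/1, 1/1), width = 1/1 - 0/1 = 1/1
  'f': [0/1 + 1/1*0/1, 0/1 + 1/1*1/5) = [0/1, 1/5) <- contains code 109/625
  'e': [0/1 + 1/1*1/5, 0/1 + 1/1*3/5) = [1/5, 3/5)
  'c': [0/1 + 1/1*3/5, 0/1 + 1/1*4/5) = [3/5, 4/5)
  'b': [0/1 + 1/1*4/5, 0/1 + 1/1*1/1) = [4/5, 1/1)
  emit 'f', narrow to [0/1, 1/5)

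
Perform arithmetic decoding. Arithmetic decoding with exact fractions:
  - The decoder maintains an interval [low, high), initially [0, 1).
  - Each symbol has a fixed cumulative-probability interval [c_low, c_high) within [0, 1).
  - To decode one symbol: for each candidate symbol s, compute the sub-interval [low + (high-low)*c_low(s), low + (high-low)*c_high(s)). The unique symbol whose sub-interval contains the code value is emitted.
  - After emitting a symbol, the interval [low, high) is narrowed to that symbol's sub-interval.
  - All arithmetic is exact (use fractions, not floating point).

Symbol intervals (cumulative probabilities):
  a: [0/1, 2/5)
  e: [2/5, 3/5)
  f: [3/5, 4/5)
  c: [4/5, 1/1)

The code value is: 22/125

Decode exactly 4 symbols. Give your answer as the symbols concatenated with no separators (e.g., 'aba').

Answer: aeae

Derivation:
Step 1: interval [0/1, 1/1), width = 1/1 - 0/1 = 1/1
  'a': [0/1 + 1/1*0/1, 0/1 + 1/1*2/5) = [0/1, 2/5) <- contains code 22/125
  'e': [0/1 + 1/1*2/5, 0/1 + 1/1*3/5) = [2/5, 3/5)
  'f': [0/1 + 1/1*3/5, 0/1 + 1/1*4/5) = [3/5, 4/5)
  'c': [0/1 + 1/1*4/5, 0/1 + 1/1*1/1) = [4/5, 1/1)
  emit 'a', narrow to [0/1, 2/5)
Step 2: interval [0/1, 2/5), width = 2/5 - 0/1 = 2/5
  'a': [0/1 + 2/5*0/1, 0/1 + 2/5*2/5) = [0/1, 4/25)
  'e': [0/1 + 2/5*2/5, 0/1 + 2/5*3/5) = [4/25, 6/25) <- contains code 22/125
  'f': [0/1 + 2/5*3/5, 0/1 + 2/5*4/5) = [6/25, 8/25)
  'c': [0/1 + 2/5*4/5, 0/1 + 2/5*1/1) = [8/25, 2/5)
  emit 'e', narrow to [4/25, 6/25)
Step 3: interval [4/25, 6/25), width = 6/25 - 4/25 = 2/25
  'a': [4/25 + 2/25*0/1, 4/25 + 2/25*2/5) = [4/25, 24/125) <- contains code 22/125
  'e': [4/25 + 2/25*2/5, 4/25 + 2/25*3/5) = [24/125, 26/125)
  'f': [4/25 + 2/25*3/5, 4/25 + 2/25*4/5) = [26/125, 28/125)
  'c': [4/25 + 2/25*4/5, 4/25 + 2/25*1/1) = [28/125, 6/25)
  emit 'a', narrow to [4/25, 24/125)
Step 4: interval [4/25, 24/125), width = 24/125 - 4/25 = 4/125
  'a': [4/25 + 4/125*0/1, 4/25 + 4/125*2/5) = [4/25, 108/625)
  'e': [4/25 + 4/125*2/5, 4/25 + 4/125*3/5) = [108/625, 112/625) <- contains code 22/125
  'f': [4/25 + 4/125*3/5, 4/25 + 4/125*4/5) = [112/625, 116/625)
  'c': [4/25 + 4/125*4/5, 4/25 + 4/125*1/1) = [116/625, 24/125)
  emit 'e', narrow to [108/625, 112/625)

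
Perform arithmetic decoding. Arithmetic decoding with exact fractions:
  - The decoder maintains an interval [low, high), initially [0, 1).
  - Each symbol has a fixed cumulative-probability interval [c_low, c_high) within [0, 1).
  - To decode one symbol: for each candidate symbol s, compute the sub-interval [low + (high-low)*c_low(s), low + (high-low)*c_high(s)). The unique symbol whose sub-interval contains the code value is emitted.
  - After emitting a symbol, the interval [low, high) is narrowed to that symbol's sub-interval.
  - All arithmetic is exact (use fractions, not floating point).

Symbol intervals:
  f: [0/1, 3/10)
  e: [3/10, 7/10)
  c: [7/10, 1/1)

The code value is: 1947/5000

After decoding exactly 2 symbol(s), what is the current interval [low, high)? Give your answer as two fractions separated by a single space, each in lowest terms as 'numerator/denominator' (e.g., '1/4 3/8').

Step 1: interval [0/1, 1/1), width = 1/1 - 0/1 = 1/1
  'f': [0/1 + 1/1*0/1, 0/1 + 1/1*3/10) = [0/1, 3/10)
  'e': [0/1 + 1/1*3/10, 0/1 + 1/1*7/10) = [3/10, 7/10) <- contains code 1947/5000
  'c': [0/1 + 1/1*7/10, 0/1 + 1/1*1/1) = [7/10, 1/1)
  emit 'e', narrow to [3/10, 7/10)
Step 2: interval [3/10, 7/10), width = 7/10 - 3/10 = 2/5
  'f': [3/10 + 2/5*0/1, 3/10 + 2/5*3/10) = [3/10, 21/50) <- contains code 1947/5000
  'e': [3/10 + 2/5*3/10, 3/10 + 2/5*7/10) = [21/50, 29/50)
  'c': [3/10 + 2/5*7/10, 3/10 + 2/5*1/1) = [29/50, 7/10)
  emit 'f', narrow to [3/10, 21/50)

Answer: 3/10 21/50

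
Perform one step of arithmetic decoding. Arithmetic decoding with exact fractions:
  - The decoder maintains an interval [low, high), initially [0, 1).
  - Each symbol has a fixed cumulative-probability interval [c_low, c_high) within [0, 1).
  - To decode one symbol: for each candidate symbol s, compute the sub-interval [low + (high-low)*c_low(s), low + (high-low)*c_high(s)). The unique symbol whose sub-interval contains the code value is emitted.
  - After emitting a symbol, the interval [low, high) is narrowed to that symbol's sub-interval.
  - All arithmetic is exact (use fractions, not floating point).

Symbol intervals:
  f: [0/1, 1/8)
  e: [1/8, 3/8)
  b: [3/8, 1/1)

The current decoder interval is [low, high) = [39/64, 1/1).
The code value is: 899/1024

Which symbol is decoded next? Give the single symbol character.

Interval width = high − low = 1/1 − 39/64 = 25/64
Scaled code = (code − low) / width = (899/1024 − 39/64) / 25/64 = 11/16
  f: [0/1, 1/8) 
  e: [1/8, 3/8) 
  b: [3/8, 1/1) ← scaled code falls here ✓

Answer: b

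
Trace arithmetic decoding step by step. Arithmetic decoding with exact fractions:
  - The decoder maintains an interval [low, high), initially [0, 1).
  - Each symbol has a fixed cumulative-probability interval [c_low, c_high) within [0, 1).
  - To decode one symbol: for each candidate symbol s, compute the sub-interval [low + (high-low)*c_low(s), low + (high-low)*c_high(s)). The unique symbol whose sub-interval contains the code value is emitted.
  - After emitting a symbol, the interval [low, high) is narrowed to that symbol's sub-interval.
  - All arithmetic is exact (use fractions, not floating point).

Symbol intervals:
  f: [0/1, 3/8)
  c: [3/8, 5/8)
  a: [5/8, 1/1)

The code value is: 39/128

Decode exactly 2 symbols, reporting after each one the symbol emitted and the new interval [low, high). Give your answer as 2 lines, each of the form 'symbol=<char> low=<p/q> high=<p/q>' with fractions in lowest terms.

Answer: symbol=f low=0/1 high=3/8
symbol=a low=15/64 high=3/8

Derivation:
Step 1: interval [0/1, 1/1), width = 1/1 - 0/1 = 1/1
  'f': [0/1 + 1/1*0/1, 0/1 + 1/1*3/8) = [0/1, 3/8) <- contains code 39/128
  'c': [0/1 + 1/1*3/8, 0/1 + 1/1*5/8) = [3/8, 5/8)
  'a': [0/1 + 1/1*5/8, 0/1 + 1/1*1/1) = [5/8, 1/1)
  emit 'f', narrow to [0/1, 3/8)
Step 2: interval [0/1, 3/8), width = 3/8 - 0/1 = 3/8
  'f': [0/1 + 3/8*0/1, 0/1 + 3/8*3/8) = [0/1, 9/64)
  'c': [0/1 + 3/8*3/8, 0/1 + 3/8*5/8) = [9/64, 15/64)
  'a': [0/1 + 3/8*5/8, 0/1 + 3/8*1/1) = [15/64, 3/8) <- contains code 39/128
  emit 'a', narrow to [15/64, 3/8)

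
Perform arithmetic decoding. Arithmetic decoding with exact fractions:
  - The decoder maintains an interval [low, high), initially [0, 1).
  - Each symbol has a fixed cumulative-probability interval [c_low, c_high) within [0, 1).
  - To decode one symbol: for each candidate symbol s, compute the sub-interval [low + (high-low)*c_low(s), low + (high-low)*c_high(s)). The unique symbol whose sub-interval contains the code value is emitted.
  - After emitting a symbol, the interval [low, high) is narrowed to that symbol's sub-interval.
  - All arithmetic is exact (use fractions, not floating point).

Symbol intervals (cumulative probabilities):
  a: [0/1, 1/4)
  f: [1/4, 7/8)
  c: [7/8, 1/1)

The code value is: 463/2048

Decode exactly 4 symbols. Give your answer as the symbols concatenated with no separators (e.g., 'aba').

Step 1: interval [0/1, 1/1), width = 1/1 - 0/1 = 1/1
  'a': [0/1 + 1/1*0/1, 0/1 + 1/1*1/4) = [0/1, 1/4) <- contains code 463/2048
  'f': [0/1 + 1/1*1/4, 0/1 + 1/1*7/8) = [1/4, 7/8)
  'c': [0/1 + 1/1*7/8, 0/1 + 1/1*1/1) = [7/8, 1/1)
  emit 'a', narrow to [0/1, 1/4)
Step 2: interval [0/1, 1/4), width = 1/4 - 0/1 = 1/4
  'a': [0/1 + 1/4*0/1, 0/1 + 1/4*1/4) = [0/1, 1/16)
  'f': [0/1 + 1/4*1/4, 0/1 + 1/4*7/8) = [1/16, 7/32)
  'c': [0/1 + 1/4*7/8, 0/1 + 1/4*1/1) = [7/32, 1/4) <- contains code 463/2048
  emit 'c', narrow to [7/32, 1/4)
Step 3: interval [7/32, 1/4), width = 1/4 - 7/32 = 1/32
  'a': [7/32 + 1/32*0/1, 7/32 + 1/32*1/4) = [7/32, 29/128) <- contains code 463/2048
  'f': [7/32 + 1/32*1/4, 7/32 + 1/32*7/8) = [29/128, 63/256)
  'c': [7/32 + 1/32*7/8, 7/32 + 1/32*1/1) = [63/256, 1/4)
  emit 'a', narrow to [7/32, 29/128)
Step 4: interval [7/32, 29/128), width = 29/128 - 7/32 = 1/128
  'a': [7/32 + 1/128*0/1, 7/32 + 1/128*1/4) = [7/32, 113/512)
  'f': [7/32 + 1/128*1/4, 7/32 + 1/128*7/8) = [113/512, 231/1024)
  'c': [7/32 + 1/128*7/8, 7/32 + 1/128*1/1) = [231/1024, 29/128) <- contains code 463/2048
  emit 'c', narrow to [231/1024, 29/128)

Answer: acac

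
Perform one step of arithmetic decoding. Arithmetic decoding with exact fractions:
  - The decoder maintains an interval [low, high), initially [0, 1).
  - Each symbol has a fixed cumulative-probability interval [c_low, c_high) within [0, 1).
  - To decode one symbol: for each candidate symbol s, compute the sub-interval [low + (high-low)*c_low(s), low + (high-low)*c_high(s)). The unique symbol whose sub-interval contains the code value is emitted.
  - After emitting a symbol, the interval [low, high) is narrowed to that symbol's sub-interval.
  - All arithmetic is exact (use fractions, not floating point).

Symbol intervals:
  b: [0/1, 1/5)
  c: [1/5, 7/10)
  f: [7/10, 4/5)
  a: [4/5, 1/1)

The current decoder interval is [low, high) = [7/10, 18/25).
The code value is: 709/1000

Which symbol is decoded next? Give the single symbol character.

Interval width = high − low = 18/25 − 7/10 = 1/50
Scaled code = (code − low) / width = (709/1000 − 7/10) / 1/50 = 9/20
  b: [0/1, 1/5) 
  c: [1/5, 7/10) ← scaled code falls here ✓
  f: [7/10, 4/5) 
  a: [4/5, 1/1) 

Answer: c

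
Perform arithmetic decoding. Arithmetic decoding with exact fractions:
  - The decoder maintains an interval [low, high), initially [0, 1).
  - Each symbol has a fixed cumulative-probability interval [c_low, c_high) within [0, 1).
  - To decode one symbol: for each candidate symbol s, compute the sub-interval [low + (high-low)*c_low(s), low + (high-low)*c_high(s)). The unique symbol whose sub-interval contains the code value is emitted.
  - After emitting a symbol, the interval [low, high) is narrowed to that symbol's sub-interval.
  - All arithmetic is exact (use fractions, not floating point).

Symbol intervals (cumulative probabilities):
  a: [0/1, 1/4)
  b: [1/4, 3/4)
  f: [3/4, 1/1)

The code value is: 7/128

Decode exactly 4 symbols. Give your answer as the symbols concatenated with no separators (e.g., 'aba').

Step 1: interval [0/1, 1/1), width = 1/1 - 0/1 = 1/1
  'a': [0/1 + 1/1*0/1, 0/1 + 1/1*1/4) = [0/1, 1/4) <- contains code 7/128
  'b': [0/1 + 1/1*1/4, 0/1 + 1/1*3/4) = [1/4, 3/4)
  'f': [0/1 + 1/1*3/4, 0/1 + 1/1*1/1) = [3/4, 1/1)
  emit 'a', narrow to [0/1, 1/4)
Step 2: interval [0/1, 1/4), width = 1/4 - 0/1 = 1/4
  'a': [0/1 + 1/4*0/1, 0/1 + 1/4*1/4) = [0/1, 1/16) <- contains code 7/128
  'b': [0/1 + 1/4*1/4, 0/1 + 1/4*3/4) = [1/16, 3/16)
  'f': [0/1 + 1/4*3/4, 0/1 + 1/4*1/1) = [3/16, 1/4)
  emit 'a', narrow to [0/1, 1/16)
Step 3: interval [0/1, 1/16), width = 1/16 - 0/1 = 1/16
  'a': [0/1 + 1/16*0/1, 0/1 + 1/16*1/4) = [0/1, 1/64)
  'b': [0/1 + 1/16*1/4, 0/1 + 1/16*3/4) = [1/64, 3/64)
  'f': [0/1 + 1/16*3/4, 0/1 + 1/16*1/1) = [3/64, 1/16) <- contains code 7/128
  emit 'f', narrow to [3/64, 1/16)
Step 4: interval [3/64, 1/16), width = 1/16 - 3/64 = 1/64
  'a': [3/64 + 1/64*0/1, 3/64 + 1/64*1/4) = [3/64, 13/256)
  'b': [3/64 + 1/64*1/4, 3/64 + 1/64*3/4) = [13/256, 15/256) <- contains code 7/128
  'f': [3/64 + 1/64*3/4, 3/64 + 1/64*1/1) = [15/256, 1/16)
  emit 'b', narrow to [13/256, 15/256)

Answer: aafb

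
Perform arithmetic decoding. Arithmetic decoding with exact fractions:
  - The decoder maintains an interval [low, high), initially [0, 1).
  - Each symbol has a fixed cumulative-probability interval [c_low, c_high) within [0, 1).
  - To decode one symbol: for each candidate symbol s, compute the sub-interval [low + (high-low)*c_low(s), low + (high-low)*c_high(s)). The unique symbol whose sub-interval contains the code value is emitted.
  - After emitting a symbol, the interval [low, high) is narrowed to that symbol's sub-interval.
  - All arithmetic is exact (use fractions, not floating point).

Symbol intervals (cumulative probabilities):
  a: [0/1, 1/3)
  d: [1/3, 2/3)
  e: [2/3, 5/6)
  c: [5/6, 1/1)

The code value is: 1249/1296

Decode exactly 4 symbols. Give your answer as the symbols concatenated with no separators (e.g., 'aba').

Answer: ceea

Derivation:
Step 1: interval [0/1, 1/1), width = 1/1 - 0/1 = 1/1
  'a': [0/1 + 1/1*0/1, 0/1 + 1/1*1/3) = [0/1, 1/3)
  'd': [0/1 + 1/1*1/3, 0/1 + 1/1*2/3) = [1/3, 2/3)
  'e': [0/1 + 1/1*2/3, 0/1 + 1/1*5/6) = [2/3, 5/6)
  'c': [0/1 + 1/1*5/6, 0/1 + 1/1*1/1) = [5/6, 1/1) <- contains code 1249/1296
  emit 'c', narrow to [5/6, 1/1)
Step 2: interval [5/6, 1/1), width = 1/1 - 5/6 = 1/6
  'a': [5/6 + 1/6*0/1, 5/6 + 1/6*1/3) = [5/6, 8/9)
  'd': [5/6 + 1/6*1/3, 5/6 + 1/6*2/3) = [8/9, 17/18)
  'e': [5/6 + 1/6*2/3, 5/6 + 1/6*5/6) = [17/18, 35/36) <- contains code 1249/1296
  'c': [5/6 + 1/6*5/6, 5/6 + 1/6*1/1) = [35/36, 1/1)
  emit 'e', narrow to [17/18, 35/36)
Step 3: interval [17/18, 35/36), width = 35/36 - 17/18 = 1/36
  'a': [17/18 + 1/36*0/1, 17/18 + 1/36*1/3) = [17/18, 103/108)
  'd': [17/18 + 1/36*1/3, 17/18 + 1/36*2/3) = [103/108, 26/27)
  'e': [17/18 + 1/36*2/3, 17/18 + 1/36*5/6) = [26/27, 209/216) <- contains code 1249/1296
  'c': [17/18 + 1/36*5/6, 17/18 + 1/36*1/1) = [209/216, 35/36)
  emit 'e', narrow to [26/27, 209/216)
Step 4: interval [26/27, 209/216), width = 209/216 - 26/27 = 1/216
  'a': [26/27 + 1/216*0/1, 26/27 + 1/216*1/3) = [26/27, 625/648) <- contains code 1249/1296
  'd': [26/27 + 1/216*1/3, 26/27 + 1/216*2/3) = [625/648, 313/324)
  'e': [26/27 + 1/216*2/3, 26/27 + 1/216*5/6) = [313/324, 1253/1296)
  'c': [26/27 + 1/216*5/6, 26/27 + 1/216*1/1) = [1253/1296, 209/216)
  emit 'a', narrow to [26/27, 625/648)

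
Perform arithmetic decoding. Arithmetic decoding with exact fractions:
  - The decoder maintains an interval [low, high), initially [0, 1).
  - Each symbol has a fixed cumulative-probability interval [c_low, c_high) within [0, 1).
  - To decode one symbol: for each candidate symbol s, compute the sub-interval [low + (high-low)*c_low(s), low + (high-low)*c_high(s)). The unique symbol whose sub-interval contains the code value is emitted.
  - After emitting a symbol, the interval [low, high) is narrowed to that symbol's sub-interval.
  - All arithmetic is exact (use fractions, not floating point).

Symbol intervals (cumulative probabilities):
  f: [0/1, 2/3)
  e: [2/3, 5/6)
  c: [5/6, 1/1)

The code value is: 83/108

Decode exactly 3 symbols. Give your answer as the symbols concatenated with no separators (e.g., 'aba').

Step 1: interval [0/1, 1/1), width = 1/1 - 0/1 = 1/1
  'f': [0/1 + 1/1*0/1, 0/1 + 1/1*2/3) = [0/1, 2/3)
  'e': [0/1 + 1/1*2/3, 0/1 + 1/1*5/6) = [2/3, 5/6) <- contains code 83/108
  'c': [0/1 + 1/1*5/6, 0/1 + 1/1*1/1) = [5/6, 1/1)
  emit 'e', narrow to [2/3, 5/6)
Step 2: interval [2/3, 5/6), width = 5/6 - 2/3 = 1/6
  'f': [2/3 + 1/6*0/1, 2/3 + 1/6*2/3) = [2/3, 7/9) <- contains code 83/108
  'e': [2/3 + 1/6*2/3, 2/3 + 1/6*5/6) = [7/9, 29/36)
  'c': [2/3 + 1/6*5/6, 2/3 + 1/6*1/1) = [29/36, 5/6)
  emit 'f', narrow to [2/3, 7/9)
Step 3: interval [2/3, 7/9), width = 7/9 - 2/3 = 1/9
  'f': [2/3 + 1/9*0/1, 2/3 + 1/9*2/3) = [2/3, 20/27)
  'e': [2/3 + 1/9*2/3, 2/3 + 1/9*5/6) = [20/27, 41/54)
  'c': [2/3 + 1/9*5/6, 2/3 + 1/9*1/1) = [41/54, 7/9) <- contains code 83/108
  emit 'c', narrow to [41/54, 7/9)

Answer: efc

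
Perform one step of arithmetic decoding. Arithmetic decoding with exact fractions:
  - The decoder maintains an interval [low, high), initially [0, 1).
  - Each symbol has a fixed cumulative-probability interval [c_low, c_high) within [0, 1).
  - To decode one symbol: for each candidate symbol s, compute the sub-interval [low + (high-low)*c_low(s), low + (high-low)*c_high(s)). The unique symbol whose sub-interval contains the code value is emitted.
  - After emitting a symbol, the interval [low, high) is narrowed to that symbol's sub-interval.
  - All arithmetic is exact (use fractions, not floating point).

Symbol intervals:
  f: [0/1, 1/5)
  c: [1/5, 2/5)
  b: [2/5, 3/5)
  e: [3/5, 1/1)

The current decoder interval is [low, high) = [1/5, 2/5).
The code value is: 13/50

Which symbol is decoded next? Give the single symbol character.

Interval width = high − low = 2/5 − 1/5 = 1/5
Scaled code = (code − low) / width = (13/50 − 1/5) / 1/5 = 3/10
  f: [0/1, 1/5) 
  c: [1/5, 2/5) ← scaled code falls here ✓
  b: [2/5, 3/5) 
  e: [3/5, 1/1) 

Answer: c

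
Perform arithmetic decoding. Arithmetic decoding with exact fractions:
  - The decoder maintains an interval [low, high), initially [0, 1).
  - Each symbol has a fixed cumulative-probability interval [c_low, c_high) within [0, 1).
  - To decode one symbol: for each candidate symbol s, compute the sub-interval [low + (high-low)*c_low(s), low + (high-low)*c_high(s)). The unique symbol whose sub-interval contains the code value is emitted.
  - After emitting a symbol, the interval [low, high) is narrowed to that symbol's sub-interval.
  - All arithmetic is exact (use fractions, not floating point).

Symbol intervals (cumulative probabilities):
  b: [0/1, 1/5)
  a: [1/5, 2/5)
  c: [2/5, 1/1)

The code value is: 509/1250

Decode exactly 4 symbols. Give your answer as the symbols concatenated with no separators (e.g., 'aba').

Step 1: interval [0/1, 1/1), width = 1/1 - 0/1 = 1/1
  'b': [0/1 + 1/1*0/1, 0/1 + 1/1*1/5) = [0/1, 1/5)
  'a': [0/1 + 1/1*1/5, 0/1 + 1/1*2/5) = [1/5, 2/5)
  'c': [0/1 + 1/1*2/5, 0/1 + 1/1*1/1) = [2/5, 1/1) <- contains code 509/1250
  emit 'c', narrow to [2/5, 1/1)
Step 2: interval [2/5, 1/1), width = 1/1 - 2/5 = 3/5
  'b': [2/5 + 3/5*0/1, 2/5 + 3/5*1/5) = [2/5, 13/25) <- contains code 509/1250
  'a': [2/5 + 3/5*1/5, 2/5 + 3/5*2/5) = [13/25, 16/25)
  'c': [2/5 + 3/5*2/5, 2/5 + 3/5*1/1) = [16/25, 1/1)
  emit 'b', narrow to [2/5, 13/25)
Step 3: interval [2/5, 13/25), width = 13/25 - 2/5 = 3/25
  'b': [2/5 + 3/25*0/1, 2/5 + 3/25*1/5) = [2/5, 53/125) <- contains code 509/1250
  'a': [2/5 + 3/25*1/5, 2/5 + 3/25*2/5) = [53/125, 56/125)
  'c': [2/5 + 3/25*2/5, 2/5 + 3/25*1/1) = [56/125, 13/25)
  emit 'b', narrow to [2/5, 53/125)
Step 4: interval [2/5, 53/125), width = 53/125 - 2/5 = 3/125
  'b': [2/5 + 3/125*0/1, 2/5 + 3/125*1/5) = [2/5, 253/625)
  'a': [2/5 + 3/125*1/5, 2/5 + 3/125*2/5) = [253/625, 256/625) <- contains code 509/1250
  'c': [2/5 + 3/125*2/5, 2/5 + 3/125*1/1) = [256/625, 53/125)
  emit 'a', narrow to [253/625, 256/625)

Answer: cbba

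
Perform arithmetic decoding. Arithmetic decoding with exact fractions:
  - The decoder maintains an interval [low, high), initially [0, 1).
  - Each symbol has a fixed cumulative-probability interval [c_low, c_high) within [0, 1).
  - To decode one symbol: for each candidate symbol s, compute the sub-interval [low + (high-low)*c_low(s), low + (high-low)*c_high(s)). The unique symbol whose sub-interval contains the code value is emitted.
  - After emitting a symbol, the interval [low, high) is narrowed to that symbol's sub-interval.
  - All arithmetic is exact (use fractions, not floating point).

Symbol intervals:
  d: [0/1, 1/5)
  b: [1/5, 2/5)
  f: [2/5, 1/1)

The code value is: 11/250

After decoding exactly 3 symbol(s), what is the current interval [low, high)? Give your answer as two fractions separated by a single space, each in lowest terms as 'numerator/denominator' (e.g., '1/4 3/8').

Step 1: interval [0/1, 1/1), width = 1/1 - 0/1 = 1/1
  'd': [0/1 + 1/1*0/1, 0/1 + 1/1*1/5) = [0/1, 1/5) <- contains code 11/250
  'b': [0/1 + 1/1*1/5, 0/1 + 1/1*2/5) = [1/5, 2/5)
  'f': [0/1 + 1/1*2/5, 0/1 + 1/1*1/1) = [2/5, 1/1)
  emit 'd', narrow to [0/1, 1/5)
Step 2: interval [0/1, 1/5), width = 1/5 - 0/1 = 1/5
  'd': [0/1 + 1/5*0/1, 0/1 + 1/5*1/5) = [0/1, 1/25)
  'b': [0/1 + 1/5*1/5, 0/1 + 1/5*2/5) = [1/25, 2/25) <- contains code 11/250
  'f': [0/1 + 1/5*2/5, 0/1 + 1/5*1/1) = [2/25, 1/5)
  emit 'b', narrow to [1/25, 2/25)
Step 3: interval [1/25, 2/25), width = 2/25 - 1/25 = 1/25
  'd': [1/25 + 1/25*0/1, 1/25 + 1/25*1/5) = [1/25, 6/125) <- contains code 11/250
  'b': [1/25 + 1/25*1/5, 1/25 + 1/25*2/5) = [6/125, 7/125)
  'f': [1/25 + 1/25*2/5, 1/25 + 1/25*1/1) = [7/125, 2/25)
  emit 'd', narrow to [1/25, 6/125)

Answer: 1/25 6/125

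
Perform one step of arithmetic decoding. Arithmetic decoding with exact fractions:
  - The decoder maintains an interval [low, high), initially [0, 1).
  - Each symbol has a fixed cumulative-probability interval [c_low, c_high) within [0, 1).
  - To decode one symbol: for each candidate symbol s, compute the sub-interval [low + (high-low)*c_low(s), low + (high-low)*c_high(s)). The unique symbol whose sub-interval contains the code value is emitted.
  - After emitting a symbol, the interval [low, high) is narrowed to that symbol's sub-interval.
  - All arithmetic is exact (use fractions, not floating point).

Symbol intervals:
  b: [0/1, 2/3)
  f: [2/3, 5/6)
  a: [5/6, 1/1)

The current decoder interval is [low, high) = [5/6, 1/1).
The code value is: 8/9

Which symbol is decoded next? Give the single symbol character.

Answer: b

Derivation:
Interval width = high − low = 1/1 − 5/6 = 1/6
Scaled code = (code − low) / width = (8/9 − 5/6) / 1/6 = 1/3
  b: [0/1, 2/3) ← scaled code falls here ✓
  f: [2/3, 5/6) 
  a: [5/6, 1/1) 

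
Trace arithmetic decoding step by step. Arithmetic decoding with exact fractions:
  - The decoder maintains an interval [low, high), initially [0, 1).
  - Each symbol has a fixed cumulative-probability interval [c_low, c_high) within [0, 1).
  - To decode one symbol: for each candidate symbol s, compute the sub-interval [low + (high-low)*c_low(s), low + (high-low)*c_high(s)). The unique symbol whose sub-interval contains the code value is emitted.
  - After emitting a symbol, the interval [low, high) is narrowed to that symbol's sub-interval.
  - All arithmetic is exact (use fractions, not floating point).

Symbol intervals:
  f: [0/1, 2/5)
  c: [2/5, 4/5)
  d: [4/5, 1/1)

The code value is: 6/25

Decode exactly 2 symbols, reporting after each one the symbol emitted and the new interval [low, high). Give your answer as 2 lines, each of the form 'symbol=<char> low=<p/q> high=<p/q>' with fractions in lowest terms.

Answer: symbol=f low=0/1 high=2/5
symbol=c low=4/25 high=8/25

Derivation:
Step 1: interval [0/1, 1/1), width = 1/1 - 0/1 = 1/1
  'f': [0/1 + 1/1*0/1, 0/1 + 1/1*2/5) = [0/1, 2/5) <- contains code 6/25
  'c': [0/1 + 1/1*2/5, 0/1 + 1/1*4/5) = [2/5, 4/5)
  'd': [0/1 + 1/1*4/5, 0/1 + 1/1*1/1) = [4/5, 1/1)
  emit 'f', narrow to [0/1, 2/5)
Step 2: interval [0/1, 2/5), width = 2/5 - 0/1 = 2/5
  'f': [0/1 + 2/5*0/1, 0/1 + 2/5*2/5) = [0/1, 4/25)
  'c': [0/1 + 2/5*2/5, 0/1 + 2/5*4/5) = [4/25, 8/25) <- contains code 6/25
  'd': [0/1 + 2/5*4/5, 0/1 + 2/5*1/1) = [8/25, 2/5)
  emit 'c', narrow to [4/25, 8/25)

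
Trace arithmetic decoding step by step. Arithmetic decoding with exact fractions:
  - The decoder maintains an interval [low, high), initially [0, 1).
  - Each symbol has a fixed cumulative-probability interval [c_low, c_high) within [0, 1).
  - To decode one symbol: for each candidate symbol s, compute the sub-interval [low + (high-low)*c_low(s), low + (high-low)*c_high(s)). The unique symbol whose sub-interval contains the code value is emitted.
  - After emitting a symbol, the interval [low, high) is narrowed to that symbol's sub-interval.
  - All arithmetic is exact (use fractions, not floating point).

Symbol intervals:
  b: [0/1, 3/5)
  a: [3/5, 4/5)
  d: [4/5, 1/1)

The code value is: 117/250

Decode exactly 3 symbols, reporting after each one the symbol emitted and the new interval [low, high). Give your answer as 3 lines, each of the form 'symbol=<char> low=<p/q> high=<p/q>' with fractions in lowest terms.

Step 1: interval [0/1, 1/1), width = 1/1 - 0/1 = 1/1
  'b': [0/1 + 1/1*0/1, 0/1 + 1/1*3/5) = [0/1, 3/5) <- contains code 117/250
  'a': [0/1 + 1/1*3/5, 0/1 + 1/1*4/5) = [3/5, 4/5)
  'd': [0/1 + 1/1*4/5, 0/1 + 1/1*1/1) = [4/5, 1/1)
  emit 'b', narrow to [0/1, 3/5)
Step 2: interval [0/1, 3/5), width = 3/5 - 0/1 = 3/5
  'b': [0/1 + 3/5*0/1, 0/1 + 3/5*3/5) = [0/1, 9/25)
  'a': [0/1 + 3/5*3/5, 0/1 + 3/5*4/5) = [9/25, 12/25) <- contains code 117/250
  'd': [0/1 + 3/5*4/5, 0/1 + 3/5*1/1) = [12/25, 3/5)
  emit 'a', narrow to [9/25, 12/25)
Step 3: interval [9/25, 12/25), width = 12/25 - 9/25 = 3/25
  'b': [9/25 + 3/25*0/1, 9/25 + 3/25*3/5) = [9/25, 54/125)
  'a': [9/25 + 3/25*3/5, 9/25 + 3/25*4/5) = [54/125, 57/125)
  'd': [9/25 + 3/25*4/5, 9/25 + 3/25*1/1) = [57/125, 12/25) <- contains code 117/250
  emit 'd', narrow to [57/125, 12/25)

Answer: symbol=b low=0/1 high=3/5
symbol=a low=9/25 high=12/25
symbol=d low=57/125 high=12/25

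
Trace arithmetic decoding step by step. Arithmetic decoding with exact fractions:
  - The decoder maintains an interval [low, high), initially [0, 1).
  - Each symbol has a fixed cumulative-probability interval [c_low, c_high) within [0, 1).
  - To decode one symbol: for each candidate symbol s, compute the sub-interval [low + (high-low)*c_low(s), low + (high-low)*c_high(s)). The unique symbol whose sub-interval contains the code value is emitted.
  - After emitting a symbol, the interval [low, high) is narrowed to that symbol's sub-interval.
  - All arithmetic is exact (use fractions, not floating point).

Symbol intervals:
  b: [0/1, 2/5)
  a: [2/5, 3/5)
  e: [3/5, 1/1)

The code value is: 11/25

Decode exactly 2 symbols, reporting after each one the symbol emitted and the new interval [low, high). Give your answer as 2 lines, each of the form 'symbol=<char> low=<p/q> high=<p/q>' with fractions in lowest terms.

Step 1: interval [0/1, 1/1), width = 1/1 - 0/1 = 1/1
  'b': [0/1 + 1/1*0/1, 0/1 + 1/1*2/5) = [0/1, 2/5)
  'a': [0/1 + 1/1*2/5, 0/1 + 1/1*3/5) = [2/5, 3/5) <- contains code 11/25
  'e': [0/1 + 1/1*3/5, 0/1 + 1/1*1/1) = [3/5, 1/1)
  emit 'a', narrow to [2/5, 3/5)
Step 2: interval [2/5, 3/5), width = 3/5 - 2/5 = 1/5
  'b': [2/5 + 1/5*0/1, 2/5 + 1/5*2/5) = [2/5, 12/25) <- contains code 11/25
  'a': [2/5 + 1/5*2/5, 2/5 + 1/5*3/5) = [12/25, 13/25)
  'e': [2/5 + 1/5*3/5, 2/5 + 1/5*1/1) = [13/25, 3/5)
  emit 'b', narrow to [2/5, 12/25)

Answer: symbol=a low=2/5 high=3/5
symbol=b low=2/5 high=12/25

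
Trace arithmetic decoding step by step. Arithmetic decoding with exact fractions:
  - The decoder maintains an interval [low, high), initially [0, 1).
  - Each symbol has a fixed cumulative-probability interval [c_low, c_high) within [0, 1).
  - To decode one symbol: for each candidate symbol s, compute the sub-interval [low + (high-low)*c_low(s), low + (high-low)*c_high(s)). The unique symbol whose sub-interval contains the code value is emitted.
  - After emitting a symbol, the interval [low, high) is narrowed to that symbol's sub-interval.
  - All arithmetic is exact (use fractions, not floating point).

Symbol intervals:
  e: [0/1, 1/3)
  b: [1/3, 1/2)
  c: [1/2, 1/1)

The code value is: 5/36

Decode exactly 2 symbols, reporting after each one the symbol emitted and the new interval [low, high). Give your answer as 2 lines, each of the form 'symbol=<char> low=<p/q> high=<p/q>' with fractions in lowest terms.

Answer: symbol=e low=0/1 high=1/3
symbol=b low=1/9 high=1/6

Derivation:
Step 1: interval [0/1, 1/1), width = 1/1 - 0/1 = 1/1
  'e': [0/1 + 1/1*0/1, 0/1 + 1/1*1/3) = [0/1, 1/3) <- contains code 5/36
  'b': [0/1 + 1/1*1/3, 0/1 + 1/1*1/2) = [1/3, 1/2)
  'c': [0/1 + 1/1*1/2, 0/1 + 1/1*1/1) = [1/2, 1/1)
  emit 'e', narrow to [0/1, 1/3)
Step 2: interval [0/1, 1/3), width = 1/3 - 0/1 = 1/3
  'e': [0/1 + 1/3*0/1, 0/1 + 1/3*1/3) = [0/1, 1/9)
  'b': [0/1 + 1/3*1/3, 0/1 + 1/3*1/2) = [1/9, 1/6) <- contains code 5/36
  'c': [0/1 + 1/3*1/2, 0/1 + 1/3*1/1) = [1/6, 1/3)
  emit 'b', narrow to [1/9, 1/6)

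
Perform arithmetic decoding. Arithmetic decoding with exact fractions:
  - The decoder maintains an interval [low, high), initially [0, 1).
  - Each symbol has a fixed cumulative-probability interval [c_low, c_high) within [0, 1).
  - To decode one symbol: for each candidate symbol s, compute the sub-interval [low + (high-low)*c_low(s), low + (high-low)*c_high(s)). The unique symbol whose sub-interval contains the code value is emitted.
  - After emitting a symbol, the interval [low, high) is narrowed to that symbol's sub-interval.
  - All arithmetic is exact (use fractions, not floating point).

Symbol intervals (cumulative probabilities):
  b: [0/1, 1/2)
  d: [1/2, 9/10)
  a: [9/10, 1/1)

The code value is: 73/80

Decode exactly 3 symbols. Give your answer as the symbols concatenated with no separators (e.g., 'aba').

Step 1: interval [0/1, 1/1), width = 1/1 - 0/1 = 1/1
  'b': [0/1 + 1/1*0/1, 0/1 + 1/1*1/2) = [0/1, 1/2)
  'd': [0/1 + 1/1*1/2, 0/1 + 1/1*9/10) = [1/2, 9/10)
  'a': [0/1 + 1/1*9/10, 0/1 + 1/1*1/1) = [9/10, 1/1) <- contains code 73/80
  emit 'a', narrow to [9/10, 1/1)
Step 2: interval [9/10, 1/1), width = 1/1 - 9/10 = 1/10
  'b': [9/10 + 1/10*0/1, 9/10 + 1/10*1/2) = [9/10, 19/20) <- contains code 73/80
  'd': [9/10 + 1/10*1/2, 9/10 + 1/10*9/10) = [19/20, 99/100)
  'a': [9/10 + 1/10*9/10, 9/10 + 1/10*1/1) = [99/100, 1/1)
  emit 'b', narrow to [9/10, 19/20)
Step 3: interval [9/10, 19/20), width = 19/20 - 9/10 = 1/20
  'b': [9/10 + 1/20*0/1, 9/10 + 1/20*1/2) = [9/10, 37/40) <- contains code 73/80
  'd': [9/10 + 1/20*1/2, 9/10 + 1/20*9/10) = [37/40, 189/200)
  'a': [9/10 + 1/20*9/10, 9/10 + 1/20*1/1) = [189/200, 19/20)
  emit 'b', narrow to [9/10, 37/40)

Answer: abb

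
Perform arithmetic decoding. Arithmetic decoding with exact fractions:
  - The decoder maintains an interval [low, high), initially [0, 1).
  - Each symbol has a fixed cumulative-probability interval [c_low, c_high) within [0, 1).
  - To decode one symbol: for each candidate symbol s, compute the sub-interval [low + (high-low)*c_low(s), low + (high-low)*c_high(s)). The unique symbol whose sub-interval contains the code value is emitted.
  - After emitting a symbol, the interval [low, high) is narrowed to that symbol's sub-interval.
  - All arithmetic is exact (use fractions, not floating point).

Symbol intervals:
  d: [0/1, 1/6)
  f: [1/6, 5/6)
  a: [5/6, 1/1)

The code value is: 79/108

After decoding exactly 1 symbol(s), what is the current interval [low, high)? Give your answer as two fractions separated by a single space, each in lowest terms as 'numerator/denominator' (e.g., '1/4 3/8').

Step 1: interval [0/1, 1/1), width = 1/1 - 0/1 = 1/1
  'd': [0/1 + 1/1*0/1, 0/1 + 1/1*1/6) = [0/1, 1/6)
  'f': [0/1 + 1/1*1/6, 0/1 + 1/1*5/6) = [1/6, 5/6) <- contains code 79/108
  'a': [0/1 + 1/1*5/6, 0/1 + 1/1*1/1) = [5/6, 1/1)
  emit 'f', narrow to [1/6, 5/6)

Answer: 1/6 5/6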